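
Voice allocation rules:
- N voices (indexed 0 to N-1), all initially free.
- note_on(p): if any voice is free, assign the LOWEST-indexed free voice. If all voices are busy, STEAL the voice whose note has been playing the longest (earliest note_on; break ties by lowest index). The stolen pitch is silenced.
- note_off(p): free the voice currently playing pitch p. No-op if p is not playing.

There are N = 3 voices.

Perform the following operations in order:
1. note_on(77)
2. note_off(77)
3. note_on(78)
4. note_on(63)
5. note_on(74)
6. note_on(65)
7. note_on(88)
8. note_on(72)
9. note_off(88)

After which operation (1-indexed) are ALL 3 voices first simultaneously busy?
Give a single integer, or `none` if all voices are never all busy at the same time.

Op 1: note_on(77): voice 0 is free -> assigned | voices=[77 - -]
Op 2: note_off(77): free voice 0 | voices=[- - -]
Op 3: note_on(78): voice 0 is free -> assigned | voices=[78 - -]
Op 4: note_on(63): voice 1 is free -> assigned | voices=[78 63 -]
Op 5: note_on(74): voice 2 is free -> assigned | voices=[78 63 74]
Op 6: note_on(65): all voices busy, STEAL voice 0 (pitch 78, oldest) -> assign | voices=[65 63 74]
Op 7: note_on(88): all voices busy, STEAL voice 1 (pitch 63, oldest) -> assign | voices=[65 88 74]
Op 8: note_on(72): all voices busy, STEAL voice 2 (pitch 74, oldest) -> assign | voices=[65 88 72]
Op 9: note_off(88): free voice 1 | voices=[65 - 72]

Answer: 5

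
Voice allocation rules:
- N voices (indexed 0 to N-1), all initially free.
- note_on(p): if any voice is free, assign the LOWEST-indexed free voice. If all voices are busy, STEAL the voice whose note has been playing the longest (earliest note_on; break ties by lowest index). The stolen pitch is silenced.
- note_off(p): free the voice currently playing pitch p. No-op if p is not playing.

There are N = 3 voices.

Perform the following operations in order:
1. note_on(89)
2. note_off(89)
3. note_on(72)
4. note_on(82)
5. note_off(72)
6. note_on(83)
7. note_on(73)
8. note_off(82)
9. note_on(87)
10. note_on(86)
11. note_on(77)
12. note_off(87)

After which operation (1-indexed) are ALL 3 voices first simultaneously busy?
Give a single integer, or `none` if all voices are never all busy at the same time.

Answer: 7

Derivation:
Op 1: note_on(89): voice 0 is free -> assigned | voices=[89 - -]
Op 2: note_off(89): free voice 0 | voices=[- - -]
Op 3: note_on(72): voice 0 is free -> assigned | voices=[72 - -]
Op 4: note_on(82): voice 1 is free -> assigned | voices=[72 82 -]
Op 5: note_off(72): free voice 0 | voices=[- 82 -]
Op 6: note_on(83): voice 0 is free -> assigned | voices=[83 82 -]
Op 7: note_on(73): voice 2 is free -> assigned | voices=[83 82 73]
Op 8: note_off(82): free voice 1 | voices=[83 - 73]
Op 9: note_on(87): voice 1 is free -> assigned | voices=[83 87 73]
Op 10: note_on(86): all voices busy, STEAL voice 0 (pitch 83, oldest) -> assign | voices=[86 87 73]
Op 11: note_on(77): all voices busy, STEAL voice 2 (pitch 73, oldest) -> assign | voices=[86 87 77]
Op 12: note_off(87): free voice 1 | voices=[86 - 77]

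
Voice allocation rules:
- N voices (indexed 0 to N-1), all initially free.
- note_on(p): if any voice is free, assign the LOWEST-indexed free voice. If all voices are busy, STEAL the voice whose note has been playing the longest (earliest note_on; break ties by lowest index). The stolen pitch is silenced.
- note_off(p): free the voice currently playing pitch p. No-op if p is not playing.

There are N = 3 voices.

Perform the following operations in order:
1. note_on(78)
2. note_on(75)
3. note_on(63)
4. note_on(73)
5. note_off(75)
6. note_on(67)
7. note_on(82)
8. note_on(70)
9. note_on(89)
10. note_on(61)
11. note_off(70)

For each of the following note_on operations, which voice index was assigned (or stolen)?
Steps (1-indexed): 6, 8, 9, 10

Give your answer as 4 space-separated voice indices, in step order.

Op 1: note_on(78): voice 0 is free -> assigned | voices=[78 - -]
Op 2: note_on(75): voice 1 is free -> assigned | voices=[78 75 -]
Op 3: note_on(63): voice 2 is free -> assigned | voices=[78 75 63]
Op 4: note_on(73): all voices busy, STEAL voice 0 (pitch 78, oldest) -> assign | voices=[73 75 63]
Op 5: note_off(75): free voice 1 | voices=[73 - 63]
Op 6: note_on(67): voice 1 is free -> assigned | voices=[73 67 63]
Op 7: note_on(82): all voices busy, STEAL voice 2 (pitch 63, oldest) -> assign | voices=[73 67 82]
Op 8: note_on(70): all voices busy, STEAL voice 0 (pitch 73, oldest) -> assign | voices=[70 67 82]
Op 9: note_on(89): all voices busy, STEAL voice 1 (pitch 67, oldest) -> assign | voices=[70 89 82]
Op 10: note_on(61): all voices busy, STEAL voice 2 (pitch 82, oldest) -> assign | voices=[70 89 61]
Op 11: note_off(70): free voice 0 | voices=[- 89 61]

Answer: 1 0 1 2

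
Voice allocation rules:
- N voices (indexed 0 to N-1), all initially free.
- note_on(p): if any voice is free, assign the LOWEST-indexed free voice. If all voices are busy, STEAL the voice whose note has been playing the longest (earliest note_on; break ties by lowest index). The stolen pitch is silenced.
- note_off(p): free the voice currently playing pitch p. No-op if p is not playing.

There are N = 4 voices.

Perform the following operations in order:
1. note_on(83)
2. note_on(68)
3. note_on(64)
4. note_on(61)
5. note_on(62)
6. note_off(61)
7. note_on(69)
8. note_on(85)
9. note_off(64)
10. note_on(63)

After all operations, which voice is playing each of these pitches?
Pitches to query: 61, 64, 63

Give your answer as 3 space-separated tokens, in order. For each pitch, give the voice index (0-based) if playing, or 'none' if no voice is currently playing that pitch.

Answer: none none 2

Derivation:
Op 1: note_on(83): voice 0 is free -> assigned | voices=[83 - - -]
Op 2: note_on(68): voice 1 is free -> assigned | voices=[83 68 - -]
Op 3: note_on(64): voice 2 is free -> assigned | voices=[83 68 64 -]
Op 4: note_on(61): voice 3 is free -> assigned | voices=[83 68 64 61]
Op 5: note_on(62): all voices busy, STEAL voice 0 (pitch 83, oldest) -> assign | voices=[62 68 64 61]
Op 6: note_off(61): free voice 3 | voices=[62 68 64 -]
Op 7: note_on(69): voice 3 is free -> assigned | voices=[62 68 64 69]
Op 8: note_on(85): all voices busy, STEAL voice 1 (pitch 68, oldest) -> assign | voices=[62 85 64 69]
Op 9: note_off(64): free voice 2 | voices=[62 85 - 69]
Op 10: note_on(63): voice 2 is free -> assigned | voices=[62 85 63 69]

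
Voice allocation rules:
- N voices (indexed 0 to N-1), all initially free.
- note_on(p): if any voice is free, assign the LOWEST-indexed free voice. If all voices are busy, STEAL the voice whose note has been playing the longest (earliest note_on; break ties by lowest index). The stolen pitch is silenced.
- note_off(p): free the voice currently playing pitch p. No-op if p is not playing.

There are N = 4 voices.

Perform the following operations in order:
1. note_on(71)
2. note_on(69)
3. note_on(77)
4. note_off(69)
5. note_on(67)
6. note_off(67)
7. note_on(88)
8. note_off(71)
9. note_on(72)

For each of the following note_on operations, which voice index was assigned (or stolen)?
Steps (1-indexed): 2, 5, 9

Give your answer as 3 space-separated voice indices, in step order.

Answer: 1 1 0

Derivation:
Op 1: note_on(71): voice 0 is free -> assigned | voices=[71 - - -]
Op 2: note_on(69): voice 1 is free -> assigned | voices=[71 69 - -]
Op 3: note_on(77): voice 2 is free -> assigned | voices=[71 69 77 -]
Op 4: note_off(69): free voice 1 | voices=[71 - 77 -]
Op 5: note_on(67): voice 1 is free -> assigned | voices=[71 67 77 -]
Op 6: note_off(67): free voice 1 | voices=[71 - 77 -]
Op 7: note_on(88): voice 1 is free -> assigned | voices=[71 88 77 -]
Op 8: note_off(71): free voice 0 | voices=[- 88 77 -]
Op 9: note_on(72): voice 0 is free -> assigned | voices=[72 88 77 -]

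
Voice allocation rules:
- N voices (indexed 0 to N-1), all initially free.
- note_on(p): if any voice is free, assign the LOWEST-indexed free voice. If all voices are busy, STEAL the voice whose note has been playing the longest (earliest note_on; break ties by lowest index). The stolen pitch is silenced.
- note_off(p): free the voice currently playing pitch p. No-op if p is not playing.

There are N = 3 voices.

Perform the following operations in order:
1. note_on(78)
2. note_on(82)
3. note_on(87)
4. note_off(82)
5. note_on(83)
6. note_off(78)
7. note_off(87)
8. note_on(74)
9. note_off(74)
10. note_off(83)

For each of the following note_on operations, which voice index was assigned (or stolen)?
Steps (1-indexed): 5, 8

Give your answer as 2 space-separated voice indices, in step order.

Op 1: note_on(78): voice 0 is free -> assigned | voices=[78 - -]
Op 2: note_on(82): voice 1 is free -> assigned | voices=[78 82 -]
Op 3: note_on(87): voice 2 is free -> assigned | voices=[78 82 87]
Op 4: note_off(82): free voice 1 | voices=[78 - 87]
Op 5: note_on(83): voice 1 is free -> assigned | voices=[78 83 87]
Op 6: note_off(78): free voice 0 | voices=[- 83 87]
Op 7: note_off(87): free voice 2 | voices=[- 83 -]
Op 8: note_on(74): voice 0 is free -> assigned | voices=[74 83 -]
Op 9: note_off(74): free voice 0 | voices=[- 83 -]
Op 10: note_off(83): free voice 1 | voices=[- - -]

Answer: 1 0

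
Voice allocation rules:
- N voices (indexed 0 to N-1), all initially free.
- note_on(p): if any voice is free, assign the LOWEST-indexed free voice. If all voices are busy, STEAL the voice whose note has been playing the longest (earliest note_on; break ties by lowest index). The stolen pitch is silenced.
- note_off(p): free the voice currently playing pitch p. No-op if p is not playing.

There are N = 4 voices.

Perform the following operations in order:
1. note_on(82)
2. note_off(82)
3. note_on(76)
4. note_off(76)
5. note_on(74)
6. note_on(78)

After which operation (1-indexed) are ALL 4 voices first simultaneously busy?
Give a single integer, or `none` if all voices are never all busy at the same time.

Answer: none

Derivation:
Op 1: note_on(82): voice 0 is free -> assigned | voices=[82 - - -]
Op 2: note_off(82): free voice 0 | voices=[- - - -]
Op 3: note_on(76): voice 0 is free -> assigned | voices=[76 - - -]
Op 4: note_off(76): free voice 0 | voices=[- - - -]
Op 5: note_on(74): voice 0 is free -> assigned | voices=[74 - - -]
Op 6: note_on(78): voice 1 is free -> assigned | voices=[74 78 - -]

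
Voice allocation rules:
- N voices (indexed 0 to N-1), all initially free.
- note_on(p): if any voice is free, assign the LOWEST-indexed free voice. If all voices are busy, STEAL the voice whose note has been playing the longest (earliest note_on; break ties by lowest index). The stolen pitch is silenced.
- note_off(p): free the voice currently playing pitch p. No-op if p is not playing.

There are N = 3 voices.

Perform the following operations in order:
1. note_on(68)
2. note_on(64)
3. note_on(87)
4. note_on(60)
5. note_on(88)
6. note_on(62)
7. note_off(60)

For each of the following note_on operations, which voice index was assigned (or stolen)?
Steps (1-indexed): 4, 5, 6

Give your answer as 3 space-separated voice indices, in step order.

Op 1: note_on(68): voice 0 is free -> assigned | voices=[68 - -]
Op 2: note_on(64): voice 1 is free -> assigned | voices=[68 64 -]
Op 3: note_on(87): voice 2 is free -> assigned | voices=[68 64 87]
Op 4: note_on(60): all voices busy, STEAL voice 0 (pitch 68, oldest) -> assign | voices=[60 64 87]
Op 5: note_on(88): all voices busy, STEAL voice 1 (pitch 64, oldest) -> assign | voices=[60 88 87]
Op 6: note_on(62): all voices busy, STEAL voice 2 (pitch 87, oldest) -> assign | voices=[60 88 62]
Op 7: note_off(60): free voice 0 | voices=[- 88 62]

Answer: 0 1 2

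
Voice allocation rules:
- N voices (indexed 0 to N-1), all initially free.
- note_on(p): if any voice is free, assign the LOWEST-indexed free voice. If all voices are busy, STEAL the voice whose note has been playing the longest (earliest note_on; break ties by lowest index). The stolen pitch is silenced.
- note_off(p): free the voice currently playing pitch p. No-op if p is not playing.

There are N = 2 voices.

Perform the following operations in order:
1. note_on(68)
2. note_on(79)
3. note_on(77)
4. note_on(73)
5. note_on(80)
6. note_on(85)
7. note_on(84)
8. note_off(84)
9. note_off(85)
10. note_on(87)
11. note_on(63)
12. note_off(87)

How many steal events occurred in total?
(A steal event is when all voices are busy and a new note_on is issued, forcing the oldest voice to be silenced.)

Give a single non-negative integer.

Op 1: note_on(68): voice 0 is free -> assigned | voices=[68 -]
Op 2: note_on(79): voice 1 is free -> assigned | voices=[68 79]
Op 3: note_on(77): all voices busy, STEAL voice 0 (pitch 68, oldest) -> assign | voices=[77 79]
Op 4: note_on(73): all voices busy, STEAL voice 1 (pitch 79, oldest) -> assign | voices=[77 73]
Op 5: note_on(80): all voices busy, STEAL voice 0 (pitch 77, oldest) -> assign | voices=[80 73]
Op 6: note_on(85): all voices busy, STEAL voice 1 (pitch 73, oldest) -> assign | voices=[80 85]
Op 7: note_on(84): all voices busy, STEAL voice 0 (pitch 80, oldest) -> assign | voices=[84 85]
Op 8: note_off(84): free voice 0 | voices=[- 85]
Op 9: note_off(85): free voice 1 | voices=[- -]
Op 10: note_on(87): voice 0 is free -> assigned | voices=[87 -]
Op 11: note_on(63): voice 1 is free -> assigned | voices=[87 63]
Op 12: note_off(87): free voice 0 | voices=[- 63]

Answer: 5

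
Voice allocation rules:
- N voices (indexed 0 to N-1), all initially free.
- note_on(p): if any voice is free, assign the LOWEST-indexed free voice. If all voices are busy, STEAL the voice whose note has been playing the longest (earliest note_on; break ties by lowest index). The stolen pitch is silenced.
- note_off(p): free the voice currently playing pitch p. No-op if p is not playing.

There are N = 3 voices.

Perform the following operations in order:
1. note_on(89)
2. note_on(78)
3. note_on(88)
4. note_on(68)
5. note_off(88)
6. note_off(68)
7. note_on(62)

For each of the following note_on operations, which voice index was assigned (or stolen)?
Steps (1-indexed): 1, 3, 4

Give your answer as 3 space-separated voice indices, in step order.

Op 1: note_on(89): voice 0 is free -> assigned | voices=[89 - -]
Op 2: note_on(78): voice 1 is free -> assigned | voices=[89 78 -]
Op 3: note_on(88): voice 2 is free -> assigned | voices=[89 78 88]
Op 4: note_on(68): all voices busy, STEAL voice 0 (pitch 89, oldest) -> assign | voices=[68 78 88]
Op 5: note_off(88): free voice 2 | voices=[68 78 -]
Op 6: note_off(68): free voice 0 | voices=[- 78 -]
Op 7: note_on(62): voice 0 is free -> assigned | voices=[62 78 -]

Answer: 0 2 0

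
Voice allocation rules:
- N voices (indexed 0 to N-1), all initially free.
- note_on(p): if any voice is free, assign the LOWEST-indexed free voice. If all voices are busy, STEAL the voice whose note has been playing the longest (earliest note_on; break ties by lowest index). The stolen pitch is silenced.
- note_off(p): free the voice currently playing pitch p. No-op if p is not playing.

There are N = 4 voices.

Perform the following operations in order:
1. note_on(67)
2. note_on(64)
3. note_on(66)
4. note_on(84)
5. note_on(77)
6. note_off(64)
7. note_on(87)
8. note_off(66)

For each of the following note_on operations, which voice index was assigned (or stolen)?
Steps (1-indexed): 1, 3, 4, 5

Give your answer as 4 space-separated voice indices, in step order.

Op 1: note_on(67): voice 0 is free -> assigned | voices=[67 - - -]
Op 2: note_on(64): voice 1 is free -> assigned | voices=[67 64 - -]
Op 3: note_on(66): voice 2 is free -> assigned | voices=[67 64 66 -]
Op 4: note_on(84): voice 3 is free -> assigned | voices=[67 64 66 84]
Op 5: note_on(77): all voices busy, STEAL voice 0 (pitch 67, oldest) -> assign | voices=[77 64 66 84]
Op 6: note_off(64): free voice 1 | voices=[77 - 66 84]
Op 7: note_on(87): voice 1 is free -> assigned | voices=[77 87 66 84]
Op 8: note_off(66): free voice 2 | voices=[77 87 - 84]

Answer: 0 2 3 0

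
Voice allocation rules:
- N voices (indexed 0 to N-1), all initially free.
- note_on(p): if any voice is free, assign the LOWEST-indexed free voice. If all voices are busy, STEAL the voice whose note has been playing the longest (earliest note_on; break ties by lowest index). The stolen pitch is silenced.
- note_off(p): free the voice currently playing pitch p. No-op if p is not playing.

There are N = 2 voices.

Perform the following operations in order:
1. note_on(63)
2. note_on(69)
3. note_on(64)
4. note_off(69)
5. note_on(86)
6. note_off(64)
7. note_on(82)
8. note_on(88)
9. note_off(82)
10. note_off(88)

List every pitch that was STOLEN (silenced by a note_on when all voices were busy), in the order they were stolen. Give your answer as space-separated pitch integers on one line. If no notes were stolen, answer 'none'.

Op 1: note_on(63): voice 0 is free -> assigned | voices=[63 -]
Op 2: note_on(69): voice 1 is free -> assigned | voices=[63 69]
Op 3: note_on(64): all voices busy, STEAL voice 0 (pitch 63, oldest) -> assign | voices=[64 69]
Op 4: note_off(69): free voice 1 | voices=[64 -]
Op 5: note_on(86): voice 1 is free -> assigned | voices=[64 86]
Op 6: note_off(64): free voice 0 | voices=[- 86]
Op 7: note_on(82): voice 0 is free -> assigned | voices=[82 86]
Op 8: note_on(88): all voices busy, STEAL voice 1 (pitch 86, oldest) -> assign | voices=[82 88]
Op 9: note_off(82): free voice 0 | voices=[- 88]
Op 10: note_off(88): free voice 1 | voices=[- -]

Answer: 63 86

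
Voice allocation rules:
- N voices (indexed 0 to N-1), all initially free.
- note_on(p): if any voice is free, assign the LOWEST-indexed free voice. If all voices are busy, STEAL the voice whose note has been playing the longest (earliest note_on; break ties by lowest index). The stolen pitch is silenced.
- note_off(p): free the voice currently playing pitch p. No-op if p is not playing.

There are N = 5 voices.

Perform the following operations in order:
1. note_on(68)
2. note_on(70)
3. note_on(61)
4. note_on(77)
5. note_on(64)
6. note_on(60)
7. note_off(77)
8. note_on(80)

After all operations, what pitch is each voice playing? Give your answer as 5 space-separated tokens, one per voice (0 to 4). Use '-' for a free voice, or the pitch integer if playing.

Answer: 60 70 61 80 64

Derivation:
Op 1: note_on(68): voice 0 is free -> assigned | voices=[68 - - - -]
Op 2: note_on(70): voice 1 is free -> assigned | voices=[68 70 - - -]
Op 3: note_on(61): voice 2 is free -> assigned | voices=[68 70 61 - -]
Op 4: note_on(77): voice 3 is free -> assigned | voices=[68 70 61 77 -]
Op 5: note_on(64): voice 4 is free -> assigned | voices=[68 70 61 77 64]
Op 6: note_on(60): all voices busy, STEAL voice 0 (pitch 68, oldest) -> assign | voices=[60 70 61 77 64]
Op 7: note_off(77): free voice 3 | voices=[60 70 61 - 64]
Op 8: note_on(80): voice 3 is free -> assigned | voices=[60 70 61 80 64]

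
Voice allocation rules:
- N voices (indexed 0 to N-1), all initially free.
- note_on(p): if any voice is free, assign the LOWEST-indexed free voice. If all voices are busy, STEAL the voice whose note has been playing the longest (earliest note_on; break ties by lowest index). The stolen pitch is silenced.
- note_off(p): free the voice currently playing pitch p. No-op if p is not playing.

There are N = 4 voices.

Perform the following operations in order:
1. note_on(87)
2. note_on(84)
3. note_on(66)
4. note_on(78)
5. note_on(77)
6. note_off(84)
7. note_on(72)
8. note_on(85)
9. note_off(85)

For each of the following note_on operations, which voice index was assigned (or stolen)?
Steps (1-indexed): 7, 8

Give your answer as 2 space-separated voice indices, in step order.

Answer: 1 2

Derivation:
Op 1: note_on(87): voice 0 is free -> assigned | voices=[87 - - -]
Op 2: note_on(84): voice 1 is free -> assigned | voices=[87 84 - -]
Op 3: note_on(66): voice 2 is free -> assigned | voices=[87 84 66 -]
Op 4: note_on(78): voice 3 is free -> assigned | voices=[87 84 66 78]
Op 5: note_on(77): all voices busy, STEAL voice 0 (pitch 87, oldest) -> assign | voices=[77 84 66 78]
Op 6: note_off(84): free voice 1 | voices=[77 - 66 78]
Op 7: note_on(72): voice 1 is free -> assigned | voices=[77 72 66 78]
Op 8: note_on(85): all voices busy, STEAL voice 2 (pitch 66, oldest) -> assign | voices=[77 72 85 78]
Op 9: note_off(85): free voice 2 | voices=[77 72 - 78]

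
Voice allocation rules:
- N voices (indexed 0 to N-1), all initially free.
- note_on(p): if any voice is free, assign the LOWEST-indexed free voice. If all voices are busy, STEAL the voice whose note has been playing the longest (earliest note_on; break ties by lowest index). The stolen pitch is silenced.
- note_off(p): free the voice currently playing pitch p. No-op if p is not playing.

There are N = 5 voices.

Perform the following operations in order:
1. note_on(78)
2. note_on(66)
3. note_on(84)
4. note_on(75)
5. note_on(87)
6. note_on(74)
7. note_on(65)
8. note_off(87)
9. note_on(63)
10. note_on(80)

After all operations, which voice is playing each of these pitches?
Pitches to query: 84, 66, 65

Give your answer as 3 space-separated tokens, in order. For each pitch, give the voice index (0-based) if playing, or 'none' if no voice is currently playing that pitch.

Op 1: note_on(78): voice 0 is free -> assigned | voices=[78 - - - -]
Op 2: note_on(66): voice 1 is free -> assigned | voices=[78 66 - - -]
Op 3: note_on(84): voice 2 is free -> assigned | voices=[78 66 84 - -]
Op 4: note_on(75): voice 3 is free -> assigned | voices=[78 66 84 75 -]
Op 5: note_on(87): voice 4 is free -> assigned | voices=[78 66 84 75 87]
Op 6: note_on(74): all voices busy, STEAL voice 0 (pitch 78, oldest) -> assign | voices=[74 66 84 75 87]
Op 7: note_on(65): all voices busy, STEAL voice 1 (pitch 66, oldest) -> assign | voices=[74 65 84 75 87]
Op 8: note_off(87): free voice 4 | voices=[74 65 84 75 -]
Op 9: note_on(63): voice 4 is free -> assigned | voices=[74 65 84 75 63]
Op 10: note_on(80): all voices busy, STEAL voice 2 (pitch 84, oldest) -> assign | voices=[74 65 80 75 63]

Answer: none none 1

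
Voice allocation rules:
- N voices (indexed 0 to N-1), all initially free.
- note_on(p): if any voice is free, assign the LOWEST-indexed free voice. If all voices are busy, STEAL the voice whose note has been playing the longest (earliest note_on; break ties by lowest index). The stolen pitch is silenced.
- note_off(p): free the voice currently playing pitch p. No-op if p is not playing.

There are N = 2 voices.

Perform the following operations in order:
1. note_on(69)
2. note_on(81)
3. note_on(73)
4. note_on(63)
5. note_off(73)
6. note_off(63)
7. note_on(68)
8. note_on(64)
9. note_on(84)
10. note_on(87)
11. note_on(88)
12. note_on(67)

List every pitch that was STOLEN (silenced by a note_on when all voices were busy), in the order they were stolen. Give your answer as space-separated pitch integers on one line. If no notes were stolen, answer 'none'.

Answer: 69 81 68 64 84 87

Derivation:
Op 1: note_on(69): voice 0 is free -> assigned | voices=[69 -]
Op 2: note_on(81): voice 1 is free -> assigned | voices=[69 81]
Op 3: note_on(73): all voices busy, STEAL voice 0 (pitch 69, oldest) -> assign | voices=[73 81]
Op 4: note_on(63): all voices busy, STEAL voice 1 (pitch 81, oldest) -> assign | voices=[73 63]
Op 5: note_off(73): free voice 0 | voices=[- 63]
Op 6: note_off(63): free voice 1 | voices=[- -]
Op 7: note_on(68): voice 0 is free -> assigned | voices=[68 -]
Op 8: note_on(64): voice 1 is free -> assigned | voices=[68 64]
Op 9: note_on(84): all voices busy, STEAL voice 0 (pitch 68, oldest) -> assign | voices=[84 64]
Op 10: note_on(87): all voices busy, STEAL voice 1 (pitch 64, oldest) -> assign | voices=[84 87]
Op 11: note_on(88): all voices busy, STEAL voice 0 (pitch 84, oldest) -> assign | voices=[88 87]
Op 12: note_on(67): all voices busy, STEAL voice 1 (pitch 87, oldest) -> assign | voices=[88 67]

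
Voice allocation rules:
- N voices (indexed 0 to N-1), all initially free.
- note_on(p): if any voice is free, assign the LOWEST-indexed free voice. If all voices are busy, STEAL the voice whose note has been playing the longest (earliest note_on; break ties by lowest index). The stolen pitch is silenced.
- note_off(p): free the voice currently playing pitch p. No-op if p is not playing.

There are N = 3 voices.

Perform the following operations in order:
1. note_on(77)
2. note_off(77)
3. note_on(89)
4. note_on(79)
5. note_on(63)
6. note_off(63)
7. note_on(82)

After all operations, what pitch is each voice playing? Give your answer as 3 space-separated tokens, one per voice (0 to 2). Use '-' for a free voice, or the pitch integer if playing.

Op 1: note_on(77): voice 0 is free -> assigned | voices=[77 - -]
Op 2: note_off(77): free voice 0 | voices=[- - -]
Op 3: note_on(89): voice 0 is free -> assigned | voices=[89 - -]
Op 4: note_on(79): voice 1 is free -> assigned | voices=[89 79 -]
Op 5: note_on(63): voice 2 is free -> assigned | voices=[89 79 63]
Op 6: note_off(63): free voice 2 | voices=[89 79 -]
Op 7: note_on(82): voice 2 is free -> assigned | voices=[89 79 82]

Answer: 89 79 82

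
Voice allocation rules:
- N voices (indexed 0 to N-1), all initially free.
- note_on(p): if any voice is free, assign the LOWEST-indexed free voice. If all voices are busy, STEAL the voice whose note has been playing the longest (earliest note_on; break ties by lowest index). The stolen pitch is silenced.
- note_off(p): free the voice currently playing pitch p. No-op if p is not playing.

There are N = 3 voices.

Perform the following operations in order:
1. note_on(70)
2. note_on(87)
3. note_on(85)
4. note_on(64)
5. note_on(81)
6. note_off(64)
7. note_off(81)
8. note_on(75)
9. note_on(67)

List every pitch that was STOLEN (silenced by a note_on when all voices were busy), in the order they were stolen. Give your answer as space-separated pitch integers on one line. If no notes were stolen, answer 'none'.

Answer: 70 87

Derivation:
Op 1: note_on(70): voice 0 is free -> assigned | voices=[70 - -]
Op 2: note_on(87): voice 1 is free -> assigned | voices=[70 87 -]
Op 3: note_on(85): voice 2 is free -> assigned | voices=[70 87 85]
Op 4: note_on(64): all voices busy, STEAL voice 0 (pitch 70, oldest) -> assign | voices=[64 87 85]
Op 5: note_on(81): all voices busy, STEAL voice 1 (pitch 87, oldest) -> assign | voices=[64 81 85]
Op 6: note_off(64): free voice 0 | voices=[- 81 85]
Op 7: note_off(81): free voice 1 | voices=[- - 85]
Op 8: note_on(75): voice 0 is free -> assigned | voices=[75 - 85]
Op 9: note_on(67): voice 1 is free -> assigned | voices=[75 67 85]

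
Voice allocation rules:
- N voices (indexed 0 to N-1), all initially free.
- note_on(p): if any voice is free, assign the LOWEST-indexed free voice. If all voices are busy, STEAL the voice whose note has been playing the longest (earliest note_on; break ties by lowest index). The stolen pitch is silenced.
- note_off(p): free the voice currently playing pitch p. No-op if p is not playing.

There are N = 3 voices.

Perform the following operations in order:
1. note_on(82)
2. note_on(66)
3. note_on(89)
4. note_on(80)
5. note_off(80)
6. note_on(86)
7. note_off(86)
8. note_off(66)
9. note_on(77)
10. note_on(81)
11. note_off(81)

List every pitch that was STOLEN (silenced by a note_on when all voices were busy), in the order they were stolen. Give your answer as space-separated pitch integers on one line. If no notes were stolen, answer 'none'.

Answer: 82

Derivation:
Op 1: note_on(82): voice 0 is free -> assigned | voices=[82 - -]
Op 2: note_on(66): voice 1 is free -> assigned | voices=[82 66 -]
Op 3: note_on(89): voice 2 is free -> assigned | voices=[82 66 89]
Op 4: note_on(80): all voices busy, STEAL voice 0 (pitch 82, oldest) -> assign | voices=[80 66 89]
Op 5: note_off(80): free voice 0 | voices=[- 66 89]
Op 6: note_on(86): voice 0 is free -> assigned | voices=[86 66 89]
Op 7: note_off(86): free voice 0 | voices=[- 66 89]
Op 8: note_off(66): free voice 1 | voices=[- - 89]
Op 9: note_on(77): voice 0 is free -> assigned | voices=[77 - 89]
Op 10: note_on(81): voice 1 is free -> assigned | voices=[77 81 89]
Op 11: note_off(81): free voice 1 | voices=[77 - 89]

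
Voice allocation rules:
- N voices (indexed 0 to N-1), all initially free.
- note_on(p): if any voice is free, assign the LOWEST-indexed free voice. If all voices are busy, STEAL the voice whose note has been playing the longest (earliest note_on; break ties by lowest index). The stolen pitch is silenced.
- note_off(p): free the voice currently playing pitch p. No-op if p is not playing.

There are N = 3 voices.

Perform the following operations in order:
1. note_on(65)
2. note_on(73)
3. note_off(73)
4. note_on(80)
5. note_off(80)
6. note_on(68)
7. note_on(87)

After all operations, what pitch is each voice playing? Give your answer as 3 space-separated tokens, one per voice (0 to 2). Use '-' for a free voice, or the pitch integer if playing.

Answer: 65 68 87

Derivation:
Op 1: note_on(65): voice 0 is free -> assigned | voices=[65 - -]
Op 2: note_on(73): voice 1 is free -> assigned | voices=[65 73 -]
Op 3: note_off(73): free voice 1 | voices=[65 - -]
Op 4: note_on(80): voice 1 is free -> assigned | voices=[65 80 -]
Op 5: note_off(80): free voice 1 | voices=[65 - -]
Op 6: note_on(68): voice 1 is free -> assigned | voices=[65 68 -]
Op 7: note_on(87): voice 2 is free -> assigned | voices=[65 68 87]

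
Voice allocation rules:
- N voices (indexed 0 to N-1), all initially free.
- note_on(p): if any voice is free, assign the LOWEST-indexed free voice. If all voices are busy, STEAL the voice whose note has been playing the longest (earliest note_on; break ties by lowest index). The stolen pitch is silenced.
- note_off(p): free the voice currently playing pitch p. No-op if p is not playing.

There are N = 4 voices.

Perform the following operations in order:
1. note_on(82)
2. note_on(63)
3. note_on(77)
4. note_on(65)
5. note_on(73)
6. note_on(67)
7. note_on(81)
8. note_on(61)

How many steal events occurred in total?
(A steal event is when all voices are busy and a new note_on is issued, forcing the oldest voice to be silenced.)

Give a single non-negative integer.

Answer: 4

Derivation:
Op 1: note_on(82): voice 0 is free -> assigned | voices=[82 - - -]
Op 2: note_on(63): voice 1 is free -> assigned | voices=[82 63 - -]
Op 3: note_on(77): voice 2 is free -> assigned | voices=[82 63 77 -]
Op 4: note_on(65): voice 3 is free -> assigned | voices=[82 63 77 65]
Op 5: note_on(73): all voices busy, STEAL voice 0 (pitch 82, oldest) -> assign | voices=[73 63 77 65]
Op 6: note_on(67): all voices busy, STEAL voice 1 (pitch 63, oldest) -> assign | voices=[73 67 77 65]
Op 7: note_on(81): all voices busy, STEAL voice 2 (pitch 77, oldest) -> assign | voices=[73 67 81 65]
Op 8: note_on(61): all voices busy, STEAL voice 3 (pitch 65, oldest) -> assign | voices=[73 67 81 61]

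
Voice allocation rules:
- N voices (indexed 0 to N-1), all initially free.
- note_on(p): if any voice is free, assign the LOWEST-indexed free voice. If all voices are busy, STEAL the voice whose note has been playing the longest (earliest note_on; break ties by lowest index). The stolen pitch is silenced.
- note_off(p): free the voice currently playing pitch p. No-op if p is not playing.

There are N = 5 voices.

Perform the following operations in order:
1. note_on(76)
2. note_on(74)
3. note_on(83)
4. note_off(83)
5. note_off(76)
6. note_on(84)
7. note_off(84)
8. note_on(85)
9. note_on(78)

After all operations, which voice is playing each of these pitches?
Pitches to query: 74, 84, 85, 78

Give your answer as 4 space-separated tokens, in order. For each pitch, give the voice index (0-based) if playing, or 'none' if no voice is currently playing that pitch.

Op 1: note_on(76): voice 0 is free -> assigned | voices=[76 - - - -]
Op 2: note_on(74): voice 1 is free -> assigned | voices=[76 74 - - -]
Op 3: note_on(83): voice 2 is free -> assigned | voices=[76 74 83 - -]
Op 4: note_off(83): free voice 2 | voices=[76 74 - - -]
Op 5: note_off(76): free voice 0 | voices=[- 74 - - -]
Op 6: note_on(84): voice 0 is free -> assigned | voices=[84 74 - - -]
Op 7: note_off(84): free voice 0 | voices=[- 74 - - -]
Op 8: note_on(85): voice 0 is free -> assigned | voices=[85 74 - - -]
Op 9: note_on(78): voice 2 is free -> assigned | voices=[85 74 78 - -]

Answer: 1 none 0 2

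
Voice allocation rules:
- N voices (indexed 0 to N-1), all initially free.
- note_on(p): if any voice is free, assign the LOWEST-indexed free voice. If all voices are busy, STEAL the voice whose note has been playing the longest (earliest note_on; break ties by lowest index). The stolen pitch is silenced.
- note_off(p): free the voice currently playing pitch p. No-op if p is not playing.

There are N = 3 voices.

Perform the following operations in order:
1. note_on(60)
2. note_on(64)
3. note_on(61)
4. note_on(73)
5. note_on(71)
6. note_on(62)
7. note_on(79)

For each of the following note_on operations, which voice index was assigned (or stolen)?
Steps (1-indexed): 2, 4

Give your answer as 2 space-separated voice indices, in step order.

Op 1: note_on(60): voice 0 is free -> assigned | voices=[60 - -]
Op 2: note_on(64): voice 1 is free -> assigned | voices=[60 64 -]
Op 3: note_on(61): voice 2 is free -> assigned | voices=[60 64 61]
Op 4: note_on(73): all voices busy, STEAL voice 0 (pitch 60, oldest) -> assign | voices=[73 64 61]
Op 5: note_on(71): all voices busy, STEAL voice 1 (pitch 64, oldest) -> assign | voices=[73 71 61]
Op 6: note_on(62): all voices busy, STEAL voice 2 (pitch 61, oldest) -> assign | voices=[73 71 62]
Op 7: note_on(79): all voices busy, STEAL voice 0 (pitch 73, oldest) -> assign | voices=[79 71 62]

Answer: 1 0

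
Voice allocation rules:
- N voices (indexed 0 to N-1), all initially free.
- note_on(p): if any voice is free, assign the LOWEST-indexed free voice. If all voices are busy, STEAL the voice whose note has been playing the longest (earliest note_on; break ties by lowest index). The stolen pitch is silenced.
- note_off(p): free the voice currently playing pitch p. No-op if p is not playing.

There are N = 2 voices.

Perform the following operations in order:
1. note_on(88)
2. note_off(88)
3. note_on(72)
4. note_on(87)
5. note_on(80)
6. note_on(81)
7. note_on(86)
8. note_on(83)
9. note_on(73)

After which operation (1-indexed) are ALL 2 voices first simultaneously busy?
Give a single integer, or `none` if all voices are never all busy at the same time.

Op 1: note_on(88): voice 0 is free -> assigned | voices=[88 -]
Op 2: note_off(88): free voice 0 | voices=[- -]
Op 3: note_on(72): voice 0 is free -> assigned | voices=[72 -]
Op 4: note_on(87): voice 1 is free -> assigned | voices=[72 87]
Op 5: note_on(80): all voices busy, STEAL voice 0 (pitch 72, oldest) -> assign | voices=[80 87]
Op 6: note_on(81): all voices busy, STEAL voice 1 (pitch 87, oldest) -> assign | voices=[80 81]
Op 7: note_on(86): all voices busy, STEAL voice 0 (pitch 80, oldest) -> assign | voices=[86 81]
Op 8: note_on(83): all voices busy, STEAL voice 1 (pitch 81, oldest) -> assign | voices=[86 83]
Op 9: note_on(73): all voices busy, STEAL voice 0 (pitch 86, oldest) -> assign | voices=[73 83]

Answer: 4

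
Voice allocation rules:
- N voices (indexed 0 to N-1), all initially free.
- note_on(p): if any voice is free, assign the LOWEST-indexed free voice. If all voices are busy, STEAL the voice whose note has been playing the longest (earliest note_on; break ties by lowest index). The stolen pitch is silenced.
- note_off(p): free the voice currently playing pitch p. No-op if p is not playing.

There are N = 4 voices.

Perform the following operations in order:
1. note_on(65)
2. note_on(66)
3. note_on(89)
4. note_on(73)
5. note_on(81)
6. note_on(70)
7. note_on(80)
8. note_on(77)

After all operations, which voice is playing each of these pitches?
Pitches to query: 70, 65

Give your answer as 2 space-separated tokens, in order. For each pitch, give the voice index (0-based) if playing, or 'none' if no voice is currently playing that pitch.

Op 1: note_on(65): voice 0 is free -> assigned | voices=[65 - - -]
Op 2: note_on(66): voice 1 is free -> assigned | voices=[65 66 - -]
Op 3: note_on(89): voice 2 is free -> assigned | voices=[65 66 89 -]
Op 4: note_on(73): voice 3 is free -> assigned | voices=[65 66 89 73]
Op 5: note_on(81): all voices busy, STEAL voice 0 (pitch 65, oldest) -> assign | voices=[81 66 89 73]
Op 6: note_on(70): all voices busy, STEAL voice 1 (pitch 66, oldest) -> assign | voices=[81 70 89 73]
Op 7: note_on(80): all voices busy, STEAL voice 2 (pitch 89, oldest) -> assign | voices=[81 70 80 73]
Op 8: note_on(77): all voices busy, STEAL voice 3 (pitch 73, oldest) -> assign | voices=[81 70 80 77]

Answer: 1 none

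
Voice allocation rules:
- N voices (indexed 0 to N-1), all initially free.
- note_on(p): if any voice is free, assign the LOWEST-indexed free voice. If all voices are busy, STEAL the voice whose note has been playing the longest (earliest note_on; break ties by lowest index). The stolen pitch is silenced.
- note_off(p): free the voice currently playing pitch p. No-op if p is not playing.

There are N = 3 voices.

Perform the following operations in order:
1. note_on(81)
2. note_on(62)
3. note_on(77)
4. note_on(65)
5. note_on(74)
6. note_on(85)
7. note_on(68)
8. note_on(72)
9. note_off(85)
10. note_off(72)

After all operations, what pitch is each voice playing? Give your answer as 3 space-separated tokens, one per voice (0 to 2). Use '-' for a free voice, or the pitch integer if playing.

Op 1: note_on(81): voice 0 is free -> assigned | voices=[81 - -]
Op 2: note_on(62): voice 1 is free -> assigned | voices=[81 62 -]
Op 3: note_on(77): voice 2 is free -> assigned | voices=[81 62 77]
Op 4: note_on(65): all voices busy, STEAL voice 0 (pitch 81, oldest) -> assign | voices=[65 62 77]
Op 5: note_on(74): all voices busy, STEAL voice 1 (pitch 62, oldest) -> assign | voices=[65 74 77]
Op 6: note_on(85): all voices busy, STEAL voice 2 (pitch 77, oldest) -> assign | voices=[65 74 85]
Op 7: note_on(68): all voices busy, STEAL voice 0 (pitch 65, oldest) -> assign | voices=[68 74 85]
Op 8: note_on(72): all voices busy, STEAL voice 1 (pitch 74, oldest) -> assign | voices=[68 72 85]
Op 9: note_off(85): free voice 2 | voices=[68 72 -]
Op 10: note_off(72): free voice 1 | voices=[68 - -]

Answer: 68 - -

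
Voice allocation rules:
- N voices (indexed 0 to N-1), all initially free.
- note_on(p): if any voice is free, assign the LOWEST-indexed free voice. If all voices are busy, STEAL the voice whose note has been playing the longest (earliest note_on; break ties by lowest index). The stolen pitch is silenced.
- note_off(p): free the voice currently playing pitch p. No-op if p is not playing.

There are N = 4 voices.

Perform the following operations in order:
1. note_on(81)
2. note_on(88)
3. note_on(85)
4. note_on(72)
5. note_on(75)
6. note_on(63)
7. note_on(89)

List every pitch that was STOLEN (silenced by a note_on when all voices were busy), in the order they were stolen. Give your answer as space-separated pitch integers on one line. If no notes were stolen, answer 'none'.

Op 1: note_on(81): voice 0 is free -> assigned | voices=[81 - - -]
Op 2: note_on(88): voice 1 is free -> assigned | voices=[81 88 - -]
Op 3: note_on(85): voice 2 is free -> assigned | voices=[81 88 85 -]
Op 4: note_on(72): voice 3 is free -> assigned | voices=[81 88 85 72]
Op 5: note_on(75): all voices busy, STEAL voice 0 (pitch 81, oldest) -> assign | voices=[75 88 85 72]
Op 6: note_on(63): all voices busy, STEAL voice 1 (pitch 88, oldest) -> assign | voices=[75 63 85 72]
Op 7: note_on(89): all voices busy, STEAL voice 2 (pitch 85, oldest) -> assign | voices=[75 63 89 72]

Answer: 81 88 85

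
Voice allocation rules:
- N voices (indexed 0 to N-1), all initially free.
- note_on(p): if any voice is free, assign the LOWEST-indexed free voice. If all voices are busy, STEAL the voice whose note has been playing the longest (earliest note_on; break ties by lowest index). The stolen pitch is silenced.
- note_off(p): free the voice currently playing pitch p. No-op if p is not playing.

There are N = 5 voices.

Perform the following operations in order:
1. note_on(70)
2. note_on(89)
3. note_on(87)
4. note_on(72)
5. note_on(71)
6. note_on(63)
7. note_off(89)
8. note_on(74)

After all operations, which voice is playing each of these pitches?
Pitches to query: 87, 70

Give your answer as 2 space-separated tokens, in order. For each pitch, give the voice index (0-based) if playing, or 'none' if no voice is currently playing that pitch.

Answer: 2 none

Derivation:
Op 1: note_on(70): voice 0 is free -> assigned | voices=[70 - - - -]
Op 2: note_on(89): voice 1 is free -> assigned | voices=[70 89 - - -]
Op 3: note_on(87): voice 2 is free -> assigned | voices=[70 89 87 - -]
Op 4: note_on(72): voice 3 is free -> assigned | voices=[70 89 87 72 -]
Op 5: note_on(71): voice 4 is free -> assigned | voices=[70 89 87 72 71]
Op 6: note_on(63): all voices busy, STEAL voice 0 (pitch 70, oldest) -> assign | voices=[63 89 87 72 71]
Op 7: note_off(89): free voice 1 | voices=[63 - 87 72 71]
Op 8: note_on(74): voice 1 is free -> assigned | voices=[63 74 87 72 71]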